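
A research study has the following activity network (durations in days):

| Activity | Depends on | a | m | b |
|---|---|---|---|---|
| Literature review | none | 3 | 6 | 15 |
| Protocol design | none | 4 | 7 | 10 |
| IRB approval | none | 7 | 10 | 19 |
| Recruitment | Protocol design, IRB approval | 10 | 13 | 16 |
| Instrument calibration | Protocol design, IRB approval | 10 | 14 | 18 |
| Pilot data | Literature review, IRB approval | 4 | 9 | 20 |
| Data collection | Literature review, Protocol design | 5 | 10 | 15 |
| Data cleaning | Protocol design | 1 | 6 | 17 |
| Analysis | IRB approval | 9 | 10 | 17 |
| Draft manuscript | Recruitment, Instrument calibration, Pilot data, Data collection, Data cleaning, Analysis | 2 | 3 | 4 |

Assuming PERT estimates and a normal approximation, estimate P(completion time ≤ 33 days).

0.980

te_Literature review = (3 + 4·6 + 15)/6 = 42/6 = 7; σ²_Literature review = ((15−3)/6)² = 4.000
te_Protocol design = (4 + 4·7 + 10)/6 = 42/6 = 7; σ²_Protocol design = ((10−4)/6)² = 1.000
te_IRB approval = (7 + 4·10 + 19)/6 = 66/6 = 11; σ²_IRB approval = ((19−7)/6)² = 4.000
te_Recruitment = (10 + 4·13 + 16)/6 = 78/6 = 13; σ²_Recruitment = ((16−10)/6)² = 1.000
te_Instrument calibration = (10 + 4·14 + 18)/6 = 84/6 = 14; σ²_Instrument calibration = ((18−10)/6)² = 1.778
te_Pilot data = (4 + 4·9 + 20)/6 = 60/6 = 10; σ²_Pilot data = ((20−4)/6)² = 7.111
te_Data collection = (5 + 4·10 + 15)/6 = 60/6 = 10; σ²_Data collection = ((15−5)/6)² = 2.778
te_Data cleaning = (1 + 4·6 + 17)/6 = 42/6 = 7; σ²_Data cleaning = ((17−1)/6)² = 7.111
te_Analysis = (9 + 4·10 + 17)/6 = 66/6 = 11; σ²_Analysis = ((17−9)/6)² = 1.778
te_Draft manuscript = (2 + 4·3 + 4)/6 = 18/6 = 3; σ²_Draft manuscript = ((4−2)/6)² = 0.111

Forward pass:
ES_Literature review = 0; EF_Literature review = 7
ES_Protocol design = 0; EF_Protocol design = 7
ES_IRB approval = 0; EF_IRB approval = 11
ES_Recruitment = max(EF_Protocol design=7, EF_IRB approval=11) = 11; EF_Recruitment = 11+13 = 24
ES_Instrument calibration = max(EF_Protocol design=7, EF_IRB approval=11) = 11; EF_Instrument calibration = 11+14 = 25
ES_Pilot data = max(EF_Literature review=7, EF_IRB approval=11) = 11; EF_Pilot data = 11+10 = 21
ES_Data collection = max(EF_Literature review=7, EF_Protocol design=7) = 7; EF_Data collection = 7+10 = 17
ES_Data cleaning = 7; EF_Data cleaning = 7+7 = 14
ES_Analysis = 11; EF_Analysis = 11+11 = 22
ES_Draft manuscript = max(EF_Recruitment=24, EF_Instrument calibration=25, EF_Pilot data=21, EF_Data collection=17, EF_Data cleaning=14, EF_Analysis=22) = 25; EF_Draft manuscript = 25+3 = 28
Expected project duration μ = 28 days. Critical path: IRB approval → Instrument calibration → Draft manuscript.

Variance along critical path = 4.000 + 1.778 + 0.111 = 5.889; σ = √5.889 = 2.427 days.
Z = (33 − 28) / 2.427 = 2.060
P(T ≤ 33) = Φ(2.060) ≈ 0.980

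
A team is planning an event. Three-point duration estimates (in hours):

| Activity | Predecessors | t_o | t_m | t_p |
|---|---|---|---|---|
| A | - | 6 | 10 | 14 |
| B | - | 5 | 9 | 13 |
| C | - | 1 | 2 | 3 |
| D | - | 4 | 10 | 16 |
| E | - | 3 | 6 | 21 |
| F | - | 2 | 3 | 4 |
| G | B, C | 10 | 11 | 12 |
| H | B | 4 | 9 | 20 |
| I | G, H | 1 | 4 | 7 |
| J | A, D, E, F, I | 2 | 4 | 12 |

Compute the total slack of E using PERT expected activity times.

16 hours

te_A = (6 + 4·10 + 14)/6 = 60/6 = 10
te_B = (5 + 4·9 + 13)/6 = 54/6 = 9
te_C = (1 + 4·2 + 3)/6 = 12/6 = 2
te_D = (4 + 4·10 + 16)/6 = 60/6 = 10
te_E = (3 + 4·6 + 21)/6 = 48/6 = 8
te_F = (2 + 4·3 + 4)/6 = 18/6 = 3
te_G = (10 + 4·11 + 12)/6 = 66/6 = 11
te_H = (4 + 4·9 + 20)/6 = 60/6 = 10
te_I = (1 + 4·4 + 7)/6 = 24/6 = 4
te_J = (2 + 4·4 + 12)/6 = 30/6 = 5

Forward pass:
ES_A = 0; EF_A = 10
ES_B = 0; EF_B = 9
ES_C = 0; EF_C = 2
ES_D = 0; EF_D = 10
ES_E = 0; EF_E = 8
ES_F = 0; EF_F = 3
ES_G = max(EF_B=9, EF_C=2) = 9; EF_G = 9+11 = 20
ES_H = 9; EF_H = 9+10 = 19
ES_I = max(EF_G=20, EF_H=19) = 20; EF_I = 20+4 = 24
ES_J = max(EF_A=10, EF_D=10, EF_E=8, EF_F=3, EF_I=24) = 24; EF_J = 24+5 = 29
Expected project duration μ = 29 hours. Critical path: B → G → I → J.

Backward pass:
LF_J = 29; LS_J = 29−5 = 24
LF_I = LS_J = 24; LS_I = 24−4 = 20
LF_H = LS_I = 20; LS_H = 20−10 = 10
LF_G = LS_I = 20; LS_G = 20−11 = 9
LF_F = LS_J = 24; LS_F = 24−3 = 21
LF_E = LS_J = 24; LS_E = 24−8 = 16
LF_D = LS_J = 24; LS_D = 24−10 = 14
LF_C = LS_G = 9; LS_C = 9−2 = 7
LF_B = min(LS_G=9, LS_H=10) = 9; LS_B = 9−9 = 0
LF_A = LS_J = 24; LS_A = 24−10 = 14
Slack_E = LS_E − ES_E = 16 − 0 = 16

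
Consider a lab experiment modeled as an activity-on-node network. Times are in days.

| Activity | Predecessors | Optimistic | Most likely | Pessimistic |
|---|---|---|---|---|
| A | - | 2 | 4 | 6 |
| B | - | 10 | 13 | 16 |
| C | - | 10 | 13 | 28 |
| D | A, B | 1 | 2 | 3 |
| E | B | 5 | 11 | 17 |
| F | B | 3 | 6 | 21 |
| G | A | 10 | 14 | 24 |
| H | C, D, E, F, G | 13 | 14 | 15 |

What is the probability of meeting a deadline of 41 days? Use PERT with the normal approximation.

te_A = (2 + 4·4 + 6)/6 = 24/6 = 4; σ²_A = ((6−2)/6)² = 0.444
te_B = (10 + 4·13 + 16)/6 = 78/6 = 13; σ²_B = ((16−10)/6)² = 1.000
te_C = (10 + 4·13 + 28)/6 = 90/6 = 15; σ²_C = ((28−10)/6)² = 9.000
te_D = (1 + 4·2 + 3)/6 = 12/6 = 2; σ²_D = ((3−1)/6)² = 0.111
te_E = (5 + 4·11 + 17)/6 = 66/6 = 11; σ²_E = ((17−5)/6)² = 4.000
te_F = (3 + 4·6 + 21)/6 = 48/6 = 8; σ²_F = ((21−3)/6)² = 9.000
te_G = (10 + 4·14 + 24)/6 = 90/6 = 15; σ²_G = ((24−10)/6)² = 5.444
te_H = (13 + 4·14 + 15)/6 = 84/6 = 14; σ²_H = ((15−13)/6)² = 0.111

Forward pass:
ES_A = 0; EF_A = 4
ES_B = 0; EF_B = 13
ES_C = 0; EF_C = 15
ES_D = max(EF_A=4, EF_B=13) = 13; EF_D = 13+2 = 15
ES_E = 13; EF_E = 13+11 = 24
ES_F = 13; EF_F = 13+8 = 21
ES_G = 4; EF_G = 4+15 = 19
ES_H = max(EF_C=15, EF_D=15, EF_E=24, EF_F=21, EF_G=19) = 24; EF_H = 24+14 = 38
Expected project duration μ = 38 days. Critical path: B → E → H.

Variance along critical path = 1.000 + 4.000 + 0.111 = 5.111; σ = √5.111 = 2.261 days.
Z = (41 − 38) / 2.261 = 1.327
P(T ≤ 41) = Φ(1.327) ≈ 0.908

0.908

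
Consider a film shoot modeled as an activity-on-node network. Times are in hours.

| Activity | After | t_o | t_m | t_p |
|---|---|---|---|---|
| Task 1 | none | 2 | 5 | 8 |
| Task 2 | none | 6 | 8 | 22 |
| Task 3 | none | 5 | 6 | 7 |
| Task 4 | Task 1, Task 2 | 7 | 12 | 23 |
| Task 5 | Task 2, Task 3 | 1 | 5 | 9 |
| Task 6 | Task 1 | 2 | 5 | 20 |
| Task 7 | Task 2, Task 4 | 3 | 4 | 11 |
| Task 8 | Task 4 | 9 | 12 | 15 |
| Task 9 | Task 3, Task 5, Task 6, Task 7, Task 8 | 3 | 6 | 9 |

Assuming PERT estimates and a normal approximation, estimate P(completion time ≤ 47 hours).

0.932

te_Task 1 = (2 + 4·5 + 8)/6 = 30/6 = 5; σ²_Task 1 = ((8−2)/6)² = 1.000
te_Task 2 = (6 + 4·8 + 22)/6 = 60/6 = 10; σ²_Task 2 = ((22−6)/6)² = 7.111
te_Task 3 = (5 + 4·6 + 7)/6 = 36/6 = 6; σ²_Task 3 = ((7−5)/6)² = 0.111
te_Task 4 = (7 + 4·12 + 23)/6 = 78/6 = 13; σ²_Task 4 = ((23−7)/6)² = 7.111
te_Task 5 = (1 + 4·5 + 9)/6 = 30/6 = 5; σ²_Task 5 = ((9−1)/6)² = 1.778
te_Task 6 = (2 + 4·5 + 20)/6 = 42/6 = 7; σ²_Task 6 = ((20−2)/6)² = 9.000
te_Task 7 = (3 + 4·4 + 11)/6 = 30/6 = 5; σ²_Task 7 = ((11−3)/6)² = 1.778
te_Task 8 = (9 + 4·12 + 15)/6 = 72/6 = 12; σ²_Task 8 = ((15−9)/6)² = 1.000
te_Task 9 = (3 + 4·6 + 9)/6 = 36/6 = 6; σ²_Task 9 = ((9−3)/6)² = 1.000

Forward pass:
ES_Task 1 = 0; EF_Task 1 = 5
ES_Task 2 = 0; EF_Task 2 = 10
ES_Task 3 = 0; EF_Task 3 = 6
ES_Task 4 = max(EF_Task 1=5, EF_Task 2=10) = 10; EF_Task 4 = 10+13 = 23
ES_Task 5 = max(EF_Task 2=10, EF_Task 3=6) = 10; EF_Task 5 = 10+5 = 15
ES_Task 6 = 5; EF_Task 6 = 5+7 = 12
ES_Task 7 = max(EF_Task 2=10, EF_Task 4=23) = 23; EF_Task 7 = 23+5 = 28
ES_Task 8 = 23; EF_Task 8 = 23+12 = 35
ES_Task 9 = max(EF_Task 3=6, EF_Task 5=15, EF_Task 6=12, EF_Task 7=28, EF_Task 8=35) = 35; EF_Task 9 = 35+6 = 41
Expected project duration μ = 41 hours. Critical path: Task 2 → Task 4 → Task 8 → Task 9.

Variance along critical path = 7.111 + 7.111 + 1.000 + 1.000 = 16.222; σ = √16.222 = 4.028 hours.
Z = (47 − 41) / 4.028 = 1.490
P(T ≤ 47) = Φ(1.490) ≈ 0.932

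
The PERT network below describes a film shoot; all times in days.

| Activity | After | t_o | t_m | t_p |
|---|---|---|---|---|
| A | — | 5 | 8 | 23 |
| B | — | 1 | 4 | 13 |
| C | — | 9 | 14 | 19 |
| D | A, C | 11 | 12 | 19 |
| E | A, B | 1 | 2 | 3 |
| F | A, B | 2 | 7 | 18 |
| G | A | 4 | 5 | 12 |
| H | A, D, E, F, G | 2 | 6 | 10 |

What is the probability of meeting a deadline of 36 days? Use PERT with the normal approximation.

0.883

te_A = (5 + 4·8 + 23)/6 = 60/6 = 10; σ²_A = ((23−5)/6)² = 9.000
te_B = (1 + 4·4 + 13)/6 = 30/6 = 5; σ²_B = ((13−1)/6)² = 4.000
te_C = (9 + 4·14 + 19)/6 = 84/6 = 14; σ²_C = ((19−9)/6)² = 2.778
te_D = (11 + 4·12 + 19)/6 = 78/6 = 13; σ²_D = ((19−11)/6)² = 1.778
te_E = (1 + 4·2 + 3)/6 = 12/6 = 2; σ²_E = ((3−1)/6)² = 0.111
te_F = (2 + 4·7 + 18)/6 = 48/6 = 8; σ²_F = ((18−2)/6)² = 7.111
te_G = (4 + 4·5 + 12)/6 = 36/6 = 6; σ²_G = ((12−4)/6)² = 1.778
te_H = (2 + 4·6 + 10)/6 = 36/6 = 6; σ²_H = ((10−2)/6)² = 1.778

Forward pass:
ES_A = 0; EF_A = 10
ES_B = 0; EF_B = 5
ES_C = 0; EF_C = 14
ES_D = max(EF_A=10, EF_C=14) = 14; EF_D = 14+13 = 27
ES_E = max(EF_A=10, EF_B=5) = 10; EF_E = 10+2 = 12
ES_F = max(EF_A=10, EF_B=5) = 10; EF_F = 10+8 = 18
ES_G = 10; EF_G = 10+6 = 16
ES_H = max(EF_A=10, EF_D=27, EF_E=12, EF_F=18, EF_G=16) = 27; EF_H = 27+6 = 33
Expected project duration μ = 33 days. Critical path: C → D → H.

Variance along critical path = 2.778 + 1.778 + 1.778 = 6.333; σ = √6.333 = 2.517 days.
Z = (36 − 33) / 2.517 = 1.192
P(T ≤ 36) = Φ(1.192) ≈ 0.883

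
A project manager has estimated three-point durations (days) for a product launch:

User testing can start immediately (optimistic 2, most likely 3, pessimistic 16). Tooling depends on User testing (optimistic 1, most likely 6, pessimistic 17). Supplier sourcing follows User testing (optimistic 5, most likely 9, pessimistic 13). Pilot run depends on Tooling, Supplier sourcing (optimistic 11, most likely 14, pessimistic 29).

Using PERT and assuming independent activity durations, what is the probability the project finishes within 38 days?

te_User testing = (2 + 4·3 + 16)/6 = 30/6 = 5; σ²_User testing = ((16−2)/6)² = 5.444
te_Tooling = (1 + 4·6 + 17)/6 = 42/6 = 7; σ²_Tooling = ((17−1)/6)² = 7.111
te_Supplier sourcing = (5 + 4·9 + 13)/6 = 54/6 = 9; σ²_Supplier sourcing = ((13−5)/6)² = 1.778
te_Pilot run = (11 + 4·14 + 29)/6 = 96/6 = 16; σ²_Pilot run = ((29−11)/6)² = 9.000

Forward pass:
ES_User testing = 0; EF_User testing = 5
ES_Tooling = 5; EF_Tooling = 5+7 = 12
ES_Supplier sourcing = 5; EF_Supplier sourcing = 5+9 = 14
ES_Pilot run = max(EF_Tooling=12, EF_Supplier sourcing=14) = 14; EF_Pilot run = 14+16 = 30
Expected project duration μ = 30 days. Critical path: User testing → Supplier sourcing → Pilot run.

Variance along critical path = 5.444 + 1.778 + 9.000 = 16.222; σ = √16.222 = 4.028 days.
Z = (38 − 30) / 4.028 = 1.986
P(T ≤ 38) = Φ(1.986) ≈ 0.976

0.976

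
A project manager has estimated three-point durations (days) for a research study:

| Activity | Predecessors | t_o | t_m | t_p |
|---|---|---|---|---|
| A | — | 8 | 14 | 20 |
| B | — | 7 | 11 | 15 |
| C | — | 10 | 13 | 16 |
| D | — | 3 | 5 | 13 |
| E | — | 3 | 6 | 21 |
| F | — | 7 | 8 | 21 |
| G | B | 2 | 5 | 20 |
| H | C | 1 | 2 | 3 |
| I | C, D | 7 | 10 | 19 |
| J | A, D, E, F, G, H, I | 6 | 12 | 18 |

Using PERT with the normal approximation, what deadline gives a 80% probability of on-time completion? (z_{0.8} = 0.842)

te_A = (8 + 4·14 + 20)/6 = 84/6 = 14; σ²_A = ((20−8)/6)² = 4.000
te_B = (7 + 4·11 + 15)/6 = 66/6 = 11; σ²_B = ((15−7)/6)² = 1.778
te_C = (10 + 4·13 + 16)/6 = 78/6 = 13; σ²_C = ((16−10)/6)² = 1.000
te_D = (3 + 4·5 + 13)/6 = 36/6 = 6; σ²_D = ((13−3)/6)² = 2.778
te_E = (3 + 4·6 + 21)/6 = 48/6 = 8; σ²_E = ((21−3)/6)² = 9.000
te_F = (7 + 4·8 + 21)/6 = 60/6 = 10; σ²_F = ((21−7)/6)² = 5.444
te_G = (2 + 4·5 + 20)/6 = 42/6 = 7; σ²_G = ((20−2)/6)² = 9.000
te_H = (1 + 4·2 + 3)/6 = 12/6 = 2; σ²_H = ((3−1)/6)² = 0.111
te_I = (7 + 4·10 + 19)/6 = 66/6 = 11; σ²_I = ((19−7)/6)² = 4.000
te_J = (6 + 4·12 + 18)/6 = 72/6 = 12; σ²_J = ((18−6)/6)² = 4.000

Forward pass:
ES_A = 0; EF_A = 14
ES_B = 0; EF_B = 11
ES_C = 0; EF_C = 13
ES_D = 0; EF_D = 6
ES_E = 0; EF_E = 8
ES_F = 0; EF_F = 10
ES_G = 11; EF_G = 11+7 = 18
ES_H = 13; EF_H = 13+2 = 15
ES_I = max(EF_C=13, EF_D=6) = 13; EF_I = 13+11 = 24
ES_J = max(EF_A=14, EF_D=6, EF_E=8, EF_F=10, EF_G=18, EF_H=15, EF_I=24) = 24; EF_J = 24+12 = 36
Expected project duration μ = 36 days. Critical path: C → I → J.

Variance along critical path = 1.000 + 4.000 + 4.000 = 9.000; σ = 3.000 days.
D = μ + z·σ = 36 + 0.842·3.000 = 38.5 days

38.5 days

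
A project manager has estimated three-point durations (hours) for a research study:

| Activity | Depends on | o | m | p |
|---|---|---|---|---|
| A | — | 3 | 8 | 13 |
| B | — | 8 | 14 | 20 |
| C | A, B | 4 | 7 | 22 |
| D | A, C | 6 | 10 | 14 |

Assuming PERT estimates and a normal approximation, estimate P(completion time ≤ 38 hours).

te_A = (3 + 4·8 + 13)/6 = 48/6 = 8; σ²_A = ((13−3)/6)² = 2.778
te_B = (8 + 4·14 + 20)/6 = 84/6 = 14; σ²_B = ((20−8)/6)² = 4.000
te_C = (4 + 4·7 + 22)/6 = 54/6 = 9; σ²_C = ((22−4)/6)² = 9.000
te_D = (6 + 4·10 + 14)/6 = 60/6 = 10; σ²_D = ((14−6)/6)² = 1.778

Forward pass:
ES_A = 0; EF_A = 8
ES_B = 0; EF_B = 14
ES_C = max(EF_A=8, EF_B=14) = 14; EF_C = 14+9 = 23
ES_D = max(EF_A=8, EF_C=23) = 23; EF_D = 23+10 = 33
Expected project duration μ = 33 hours. Critical path: B → C → D.

Variance along critical path = 4.000 + 9.000 + 1.778 = 14.778; σ = √14.778 = 3.844 hours.
Z = (38 − 33) / 3.844 = 1.301
P(T ≤ 38) = Φ(1.301) ≈ 0.903

0.903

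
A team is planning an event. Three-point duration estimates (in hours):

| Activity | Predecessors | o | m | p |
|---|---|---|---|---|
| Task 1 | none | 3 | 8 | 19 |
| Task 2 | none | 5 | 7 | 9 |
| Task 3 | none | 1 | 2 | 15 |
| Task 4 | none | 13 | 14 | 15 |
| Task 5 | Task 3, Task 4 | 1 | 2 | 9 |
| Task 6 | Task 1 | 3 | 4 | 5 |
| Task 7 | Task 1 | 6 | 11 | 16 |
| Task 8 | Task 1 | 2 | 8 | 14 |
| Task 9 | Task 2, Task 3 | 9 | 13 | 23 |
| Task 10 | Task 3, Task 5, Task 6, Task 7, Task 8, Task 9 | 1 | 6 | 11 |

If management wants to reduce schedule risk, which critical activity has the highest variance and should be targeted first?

te_Task 1 = (3 + 4·8 + 19)/6 = 54/6 = 9; σ²_Task 1 = ((19−3)/6)² = 7.111
te_Task 2 = (5 + 4·7 + 9)/6 = 42/6 = 7; σ²_Task 2 = ((9−5)/6)² = 0.444
te_Task 3 = (1 + 4·2 + 15)/6 = 24/6 = 4; σ²_Task 3 = ((15−1)/6)² = 5.444
te_Task 4 = (13 + 4·14 + 15)/6 = 84/6 = 14; σ²_Task 4 = ((15−13)/6)² = 0.111
te_Task 5 = (1 + 4·2 + 9)/6 = 18/6 = 3; σ²_Task 5 = ((9−1)/6)² = 1.778
te_Task 6 = (3 + 4·4 + 5)/6 = 24/6 = 4; σ²_Task 6 = ((5−3)/6)² = 0.111
te_Task 7 = (6 + 4·11 + 16)/6 = 66/6 = 11; σ²_Task 7 = ((16−6)/6)² = 2.778
te_Task 8 = (2 + 4·8 + 14)/6 = 48/6 = 8; σ²_Task 8 = ((14−2)/6)² = 4.000
te_Task 9 = (9 + 4·13 + 23)/6 = 84/6 = 14; σ²_Task 9 = ((23−9)/6)² = 5.444
te_Task 10 = (1 + 4·6 + 11)/6 = 36/6 = 6; σ²_Task 10 = ((11−1)/6)² = 2.778

Forward pass:
ES_Task 1 = 0; EF_Task 1 = 9
ES_Task 2 = 0; EF_Task 2 = 7
ES_Task 3 = 0; EF_Task 3 = 4
ES_Task 4 = 0; EF_Task 4 = 14
ES_Task 5 = max(EF_Task 3=4, EF_Task 4=14) = 14; EF_Task 5 = 14+3 = 17
ES_Task 6 = 9; EF_Task 6 = 9+4 = 13
ES_Task 7 = 9; EF_Task 7 = 9+11 = 20
ES_Task 8 = 9; EF_Task 8 = 9+8 = 17
ES_Task 9 = max(EF_Task 2=7, EF_Task 3=4) = 7; EF_Task 9 = 7+14 = 21
ES_Task 10 = max(EF_Task 3=4, EF_Task 5=17, EF_Task 6=13, EF_Task 7=20, EF_Task 8=17, EF_Task 9=21) = 21; EF_Task 10 = 21+6 = 27
Expected project duration μ = 27 hours. Critical path: Task 2 → Task 9 → Task 10.

Variances on critical path: σ²_Task 2=0.444, σ²_Task 9=5.444, σ²_Task 10=2.778.
Largest is σ²_Task 9 = 5.444.

Task 9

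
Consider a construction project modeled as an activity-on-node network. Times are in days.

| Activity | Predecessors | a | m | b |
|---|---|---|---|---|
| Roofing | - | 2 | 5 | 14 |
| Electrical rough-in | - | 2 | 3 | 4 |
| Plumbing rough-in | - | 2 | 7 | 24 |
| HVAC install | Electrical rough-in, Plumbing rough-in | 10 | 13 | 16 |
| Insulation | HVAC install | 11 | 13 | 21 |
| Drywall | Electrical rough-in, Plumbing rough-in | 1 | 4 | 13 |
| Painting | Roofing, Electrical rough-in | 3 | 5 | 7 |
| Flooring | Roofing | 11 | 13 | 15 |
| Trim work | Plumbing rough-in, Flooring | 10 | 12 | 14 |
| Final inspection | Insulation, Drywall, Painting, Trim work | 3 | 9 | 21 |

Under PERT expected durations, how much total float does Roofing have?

5 days

te_Roofing = (2 + 4·5 + 14)/6 = 36/6 = 6
te_Electrical rough-in = (2 + 4·3 + 4)/6 = 18/6 = 3
te_Plumbing rough-in = (2 + 4·7 + 24)/6 = 54/6 = 9
te_HVAC install = (10 + 4·13 + 16)/6 = 78/6 = 13
te_Insulation = (11 + 4·13 + 21)/6 = 84/6 = 14
te_Drywall = (1 + 4·4 + 13)/6 = 30/6 = 5
te_Painting = (3 + 4·5 + 7)/6 = 30/6 = 5
te_Flooring = (11 + 4·13 + 15)/6 = 78/6 = 13
te_Trim work = (10 + 4·12 + 14)/6 = 72/6 = 12
te_Final inspection = (3 + 4·9 + 21)/6 = 60/6 = 10

Forward pass:
ES_Roofing = 0; EF_Roofing = 6
ES_Electrical rough-in = 0; EF_Electrical rough-in = 3
ES_Plumbing rough-in = 0; EF_Plumbing rough-in = 9
ES_HVAC install = max(EF_Electrical rough-in=3, EF_Plumbing rough-in=9) = 9; EF_HVAC install = 9+13 = 22
ES_Insulation = 22; EF_Insulation = 22+14 = 36
ES_Drywall = max(EF_Electrical rough-in=3, EF_Plumbing rough-in=9) = 9; EF_Drywall = 9+5 = 14
ES_Painting = max(EF_Roofing=6, EF_Electrical rough-in=3) = 6; EF_Painting = 6+5 = 11
ES_Flooring = 6; EF_Flooring = 6+13 = 19
ES_Trim work = max(EF_Plumbing rough-in=9, EF_Flooring=19) = 19; EF_Trim work = 19+12 = 31
ES_Final inspection = max(EF_Insulation=36, EF_Drywall=14, EF_Painting=11, EF_Trim work=31) = 36; EF_Final inspection = 36+10 = 46
Expected project duration μ = 46 days. Critical path: Plumbing rough-in → HVAC install → Insulation → Final inspection.

Backward pass:
LF_Final inspection = 46; LS_Final inspection = 46−10 = 36
LF_Trim work = LS_Final inspection = 36; LS_Trim work = 36−12 = 24
LF_Flooring = LS_Trim work = 24; LS_Flooring = 24−13 = 11
LF_Painting = LS_Final inspection = 36; LS_Painting = 36−5 = 31
LF_Drywall = LS_Final inspection = 36; LS_Drywall = 36−5 = 31
LF_Insulation = LS_Final inspection = 36; LS_Insulation = 36−14 = 22
LF_HVAC install = LS_Insulation = 22; LS_HVAC install = 22−13 = 9
LF_Plumbing rough-in = min(LS_HVAC install=9, LS_Drywall=31, LS_Trim work=24) = 9; LS_Plumbing rough-in = 9−9 = 0
LF_Electrical rough-in = min(LS_HVAC install=9, LS_Drywall=31, LS_Painting=31) = 9; LS_Electrical rough-in = 9−3 = 6
LF_Roofing = min(LS_Painting=31, LS_Flooring=11) = 11; LS_Roofing = 11−6 = 5
Slack_Roofing = LS_Roofing − ES_Roofing = 5 − 0 = 5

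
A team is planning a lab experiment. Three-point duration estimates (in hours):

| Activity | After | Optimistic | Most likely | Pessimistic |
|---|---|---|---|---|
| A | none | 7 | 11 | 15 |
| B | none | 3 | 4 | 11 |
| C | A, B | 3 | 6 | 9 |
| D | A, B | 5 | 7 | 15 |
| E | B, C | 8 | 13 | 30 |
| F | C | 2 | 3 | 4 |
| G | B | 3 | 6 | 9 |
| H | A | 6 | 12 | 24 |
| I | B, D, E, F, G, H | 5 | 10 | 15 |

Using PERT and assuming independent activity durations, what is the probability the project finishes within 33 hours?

te_A = (7 + 4·11 + 15)/6 = 66/6 = 11; σ²_A = ((15−7)/6)² = 1.778
te_B = (3 + 4·4 + 11)/6 = 30/6 = 5; σ²_B = ((11−3)/6)² = 1.778
te_C = (3 + 4·6 + 9)/6 = 36/6 = 6; σ²_C = ((9−3)/6)² = 1.000
te_D = (5 + 4·7 + 15)/6 = 48/6 = 8; σ²_D = ((15−5)/6)² = 2.778
te_E = (8 + 4·13 + 30)/6 = 90/6 = 15; σ²_E = ((30−8)/6)² = 13.444
te_F = (2 + 4·3 + 4)/6 = 18/6 = 3; σ²_F = ((4−2)/6)² = 0.111
te_G = (3 + 4·6 + 9)/6 = 36/6 = 6; σ²_G = ((9−3)/6)² = 1.000
te_H = (6 + 4·12 + 24)/6 = 78/6 = 13; σ²_H = ((24−6)/6)² = 9.000
te_I = (5 + 4·10 + 15)/6 = 60/6 = 10; σ²_I = ((15−5)/6)² = 2.778

Forward pass:
ES_A = 0; EF_A = 11
ES_B = 0; EF_B = 5
ES_C = max(EF_A=11, EF_B=5) = 11; EF_C = 11+6 = 17
ES_D = max(EF_A=11, EF_B=5) = 11; EF_D = 11+8 = 19
ES_E = max(EF_B=5, EF_C=17) = 17; EF_E = 17+15 = 32
ES_F = 17; EF_F = 17+3 = 20
ES_G = 5; EF_G = 5+6 = 11
ES_H = 11; EF_H = 11+13 = 24
ES_I = max(EF_B=5, EF_D=19, EF_E=32, EF_F=20, EF_G=11, EF_H=24) = 32; EF_I = 32+10 = 42
Expected project duration μ = 42 hours. Critical path: A → C → E → I.

Variance along critical path = 1.778 + 1.000 + 13.444 + 2.778 = 19.000; σ = √19.000 = 4.359 hours.
Z = (33 − 42) / 4.359 = -2.065
P(T ≤ 33) = Φ(-2.065) ≈ 0.019

0.019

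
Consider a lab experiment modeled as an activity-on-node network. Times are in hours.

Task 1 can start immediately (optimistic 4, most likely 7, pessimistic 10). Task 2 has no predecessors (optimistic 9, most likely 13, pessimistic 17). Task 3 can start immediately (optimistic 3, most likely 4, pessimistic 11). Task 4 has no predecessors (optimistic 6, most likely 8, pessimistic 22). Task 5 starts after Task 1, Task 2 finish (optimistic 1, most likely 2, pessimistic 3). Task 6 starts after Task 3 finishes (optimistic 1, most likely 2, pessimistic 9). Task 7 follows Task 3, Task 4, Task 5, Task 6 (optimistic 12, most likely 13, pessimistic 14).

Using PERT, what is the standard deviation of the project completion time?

te_Task 1 = (4 + 4·7 + 10)/6 = 42/6 = 7; σ²_Task 1 = ((10−4)/6)² = 1.000
te_Task 2 = (9 + 4·13 + 17)/6 = 78/6 = 13; σ²_Task 2 = ((17−9)/6)² = 1.778
te_Task 3 = (3 + 4·4 + 11)/6 = 30/6 = 5; σ²_Task 3 = ((11−3)/6)² = 1.778
te_Task 4 = (6 + 4·8 + 22)/6 = 60/6 = 10; σ²_Task 4 = ((22−6)/6)² = 7.111
te_Task 5 = (1 + 4·2 + 3)/6 = 12/6 = 2; σ²_Task 5 = ((3−1)/6)² = 0.111
te_Task 6 = (1 + 4·2 + 9)/6 = 18/6 = 3; σ²_Task 6 = ((9−1)/6)² = 1.778
te_Task 7 = (12 + 4·13 + 14)/6 = 78/6 = 13; σ²_Task 7 = ((14−12)/6)² = 0.111

Forward pass:
ES_Task 1 = 0; EF_Task 1 = 7
ES_Task 2 = 0; EF_Task 2 = 13
ES_Task 3 = 0; EF_Task 3 = 5
ES_Task 4 = 0; EF_Task 4 = 10
ES_Task 5 = max(EF_Task 1=7, EF_Task 2=13) = 13; EF_Task 5 = 13+2 = 15
ES_Task 6 = 5; EF_Task 6 = 5+3 = 8
ES_Task 7 = max(EF_Task 3=5, EF_Task 4=10, EF_Task 5=15, EF_Task 6=8) = 15; EF_Task 7 = 15+13 = 28
Expected project duration μ = 28 hours. Critical path: Task 2 → Task 5 → Task 7.

Variance along critical path = 1.778 + 0.111 + 0.111 = 2.000
σ = √2.000 = 1.414 hours

1.41 hours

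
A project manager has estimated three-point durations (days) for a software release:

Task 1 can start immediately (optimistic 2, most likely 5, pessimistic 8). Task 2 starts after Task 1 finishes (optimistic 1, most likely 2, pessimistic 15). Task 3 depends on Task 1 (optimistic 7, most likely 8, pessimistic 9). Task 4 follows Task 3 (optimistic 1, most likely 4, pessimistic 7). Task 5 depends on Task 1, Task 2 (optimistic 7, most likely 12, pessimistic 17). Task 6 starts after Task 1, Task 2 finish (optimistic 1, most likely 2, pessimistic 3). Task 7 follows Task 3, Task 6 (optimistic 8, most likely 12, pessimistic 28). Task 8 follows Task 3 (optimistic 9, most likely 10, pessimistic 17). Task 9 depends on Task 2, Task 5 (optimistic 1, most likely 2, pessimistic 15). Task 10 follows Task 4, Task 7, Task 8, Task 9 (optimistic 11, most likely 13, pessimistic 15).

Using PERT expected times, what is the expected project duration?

te_Task 1 = (2 + 4·5 + 8)/6 = 30/6 = 5
te_Task 2 = (1 + 4·2 + 15)/6 = 24/6 = 4
te_Task 3 = (7 + 4·8 + 9)/6 = 48/6 = 8
te_Task 4 = (1 + 4·4 + 7)/6 = 24/6 = 4
te_Task 5 = (7 + 4·12 + 17)/6 = 72/6 = 12
te_Task 6 = (1 + 4·2 + 3)/6 = 12/6 = 2
te_Task 7 = (8 + 4·12 + 28)/6 = 84/6 = 14
te_Task 8 = (9 + 4·10 + 17)/6 = 66/6 = 11
te_Task 9 = (1 + 4·2 + 15)/6 = 24/6 = 4
te_Task 10 = (11 + 4·13 + 15)/6 = 78/6 = 13

Forward pass:
ES_Task 1 = 0; EF_Task 1 = 5
ES_Task 2 = 5; EF_Task 2 = 5+4 = 9
ES_Task 3 = 5; EF_Task 3 = 5+8 = 13
ES_Task 4 = 13; EF_Task 4 = 13+4 = 17
ES_Task 5 = max(EF_Task 1=5, EF_Task 2=9) = 9; EF_Task 5 = 9+12 = 21
ES_Task 6 = max(EF_Task 1=5, EF_Task 2=9) = 9; EF_Task 6 = 9+2 = 11
ES_Task 7 = max(EF_Task 3=13, EF_Task 6=11) = 13; EF_Task 7 = 13+14 = 27
ES_Task 8 = 13; EF_Task 8 = 13+11 = 24
ES_Task 9 = max(EF_Task 2=9, EF_Task 5=21) = 21; EF_Task 9 = 21+4 = 25
ES_Task 10 = max(EF_Task 4=17, EF_Task 7=27, EF_Task 8=24, EF_Task 9=25) = 27; EF_Task 10 = 27+13 = 40
Expected project duration μ = 40 days. Critical path: Task 1 → Task 3 → Task 7 → Task 10.

40 days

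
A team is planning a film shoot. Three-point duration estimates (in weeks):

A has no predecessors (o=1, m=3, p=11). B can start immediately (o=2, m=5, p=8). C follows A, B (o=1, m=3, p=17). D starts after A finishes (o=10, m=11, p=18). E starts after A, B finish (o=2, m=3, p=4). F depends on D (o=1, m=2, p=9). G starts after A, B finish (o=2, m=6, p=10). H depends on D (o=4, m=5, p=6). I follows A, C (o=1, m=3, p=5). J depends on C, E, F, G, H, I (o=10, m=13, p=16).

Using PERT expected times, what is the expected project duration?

te_A = (1 + 4·3 + 11)/6 = 24/6 = 4
te_B = (2 + 4·5 + 8)/6 = 30/6 = 5
te_C = (1 + 4·3 + 17)/6 = 30/6 = 5
te_D = (10 + 4·11 + 18)/6 = 72/6 = 12
te_E = (2 + 4·3 + 4)/6 = 18/6 = 3
te_F = (1 + 4·2 + 9)/6 = 18/6 = 3
te_G = (2 + 4·6 + 10)/6 = 36/6 = 6
te_H = (4 + 4·5 + 6)/6 = 30/6 = 5
te_I = (1 + 4·3 + 5)/6 = 18/6 = 3
te_J = (10 + 4·13 + 16)/6 = 78/6 = 13

Forward pass:
ES_A = 0; EF_A = 4
ES_B = 0; EF_B = 5
ES_C = max(EF_A=4, EF_B=5) = 5; EF_C = 5+5 = 10
ES_D = 4; EF_D = 4+12 = 16
ES_E = max(EF_A=4, EF_B=5) = 5; EF_E = 5+3 = 8
ES_F = 16; EF_F = 16+3 = 19
ES_G = max(EF_A=4, EF_B=5) = 5; EF_G = 5+6 = 11
ES_H = 16; EF_H = 16+5 = 21
ES_I = max(EF_A=4, EF_C=10) = 10; EF_I = 10+3 = 13
ES_J = max(EF_C=10, EF_E=8, EF_F=19, EF_G=11, EF_H=21, EF_I=13) = 21; EF_J = 21+13 = 34
Expected project duration μ = 34 weeks. Critical path: A → D → H → J.

34 weeks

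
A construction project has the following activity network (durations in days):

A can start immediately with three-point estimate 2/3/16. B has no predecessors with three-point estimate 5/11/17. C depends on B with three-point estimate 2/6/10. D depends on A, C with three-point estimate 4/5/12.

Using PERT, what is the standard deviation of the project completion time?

2.75 days

te_A = (2 + 4·3 + 16)/6 = 30/6 = 5; σ²_A = ((16−2)/6)² = 5.444
te_B = (5 + 4·11 + 17)/6 = 66/6 = 11; σ²_B = ((17−5)/6)² = 4.000
te_C = (2 + 4·6 + 10)/6 = 36/6 = 6; σ²_C = ((10−2)/6)² = 1.778
te_D = (4 + 4·5 + 12)/6 = 36/6 = 6; σ²_D = ((12−4)/6)² = 1.778

Forward pass:
ES_A = 0; EF_A = 5
ES_B = 0; EF_B = 11
ES_C = 11; EF_C = 11+6 = 17
ES_D = max(EF_A=5, EF_C=17) = 17; EF_D = 17+6 = 23
Expected project duration μ = 23 days. Critical path: B → C → D.

Variance along critical path = 4.000 + 1.778 + 1.778 = 7.556
σ = √7.556 = 2.749 days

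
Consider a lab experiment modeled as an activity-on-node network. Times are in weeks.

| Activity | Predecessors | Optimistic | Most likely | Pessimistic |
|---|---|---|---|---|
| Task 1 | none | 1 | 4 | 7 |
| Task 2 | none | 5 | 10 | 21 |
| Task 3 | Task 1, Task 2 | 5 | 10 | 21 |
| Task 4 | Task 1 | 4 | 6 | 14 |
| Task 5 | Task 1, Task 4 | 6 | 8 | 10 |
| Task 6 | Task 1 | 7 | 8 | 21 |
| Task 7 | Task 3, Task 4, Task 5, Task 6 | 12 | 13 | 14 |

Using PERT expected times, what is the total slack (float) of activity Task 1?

3 weeks

te_Task 1 = (1 + 4·4 + 7)/6 = 24/6 = 4
te_Task 2 = (5 + 4·10 + 21)/6 = 66/6 = 11
te_Task 3 = (5 + 4·10 + 21)/6 = 66/6 = 11
te_Task 4 = (4 + 4·6 + 14)/6 = 42/6 = 7
te_Task 5 = (6 + 4·8 + 10)/6 = 48/6 = 8
te_Task 6 = (7 + 4·8 + 21)/6 = 60/6 = 10
te_Task 7 = (12 + 4·13 + 14)/6 = 78/6 = 13

Forward pass:
ES_Task 1 = 0; EF_Task 1 = 4
ES_Task 2 = 0; EF_Task 2 = 11
ES_Task 3 = max(EF_Task 1=4, EF_Task 2=11) = 11; EF_Task 3 = 11+11 = 22
ES_Task 4 = 4; EF_Task 4 = 4+7 = 11
ES_Task 5 = max(EF_Task 1=4, EF_Task 4=11) = 11; EF_Task 5 = 11+8 = 19
ES_Task 6 = 4; EF_Task 6 = 4+10 = 14
ES_Task 7 = max(EF_Task 3=22, EF_Task 4=11, EF_Task 5=19, EF_Task 6=14) = 22; EF_Task 7 = 22+13 = 35
Expected project duration μ = 35 weeks. Critical path: Task 2 → Task 3 → Task 7.

Backward pass:
LF_Task 7 = 35; LS_Task 7 = 35−13 = 22
LF_Task 6 = LS_Task 7 = 22; LS_Task 6 = 22−10 = 12
LF_Task 5 = LS_Task 7 = 22; LS_Task 5 = 22−8 = 14
LF_Task 4 = min(LS_Task 5=14, LS_Task 7=22) = 14; LS_Task 4 = 14−7 = 7
LF_Task 3 = LS_Task 7 = 22; LS_Task 3 = 22−11 = 11
LF_Task 2 = LS_Task 3 = 11; LS_Task 2 = 11−11 = 0
LF_Task 1 = min(LS_Task 3=11, LS_Task 4=7, LS_Task 5=14, LS_Task 6=12) = 7; LS_Task 1 = 7−4 = 3
Slack_Task 1 = LS_Task 1 − ES_Task 1 = 3 − 0 = 3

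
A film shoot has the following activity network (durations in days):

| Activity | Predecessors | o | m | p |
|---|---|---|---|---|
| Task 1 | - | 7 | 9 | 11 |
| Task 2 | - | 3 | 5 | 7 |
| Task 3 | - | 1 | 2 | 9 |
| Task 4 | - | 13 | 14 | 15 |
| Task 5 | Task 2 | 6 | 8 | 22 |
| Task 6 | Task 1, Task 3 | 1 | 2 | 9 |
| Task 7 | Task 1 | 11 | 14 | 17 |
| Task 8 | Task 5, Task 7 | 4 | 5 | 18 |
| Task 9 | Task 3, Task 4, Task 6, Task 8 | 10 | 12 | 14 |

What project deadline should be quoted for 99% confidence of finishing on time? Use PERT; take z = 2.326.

48.3 days

te_Task 1 = (7 + 4·9 + 11)/6 = 54/6 = 9; σ²_Task 1 = ((11−7)/6)² = 0.444
te_Task 2 = (3 + 4·5 + 7)/6 = 30/6 = 5; σ²_Task 2 = ((7−3)/6)² = 0.444
te_Task 3 = (1 + 4·2 + 9)/6 = 18/6 = 3; σ²_Task 3 = ((9−1)/6)² = 1.778
te_Task 4 = (13 + 4·14 + 15)/6 = 84/6 = 14; σ²_Task 4 = ((15−13)/6)² = 0.111
te_Task 5 = (6 + 4·8 + 22)/6 = 60/6 = 10; σ²_Task 5 = ((22−6)/6)² = 7.111
te_Task 6 = (1 + 4·2 + 9)/6 = 18/6 = 3; σ²_Task 6 = ((9−1)/6)² = 1.778
te_Task 7 = (11 + 4·14 + 17)/6 = 84/6 = 14; σ²_Task 7 = ((17−11)/6)² = 1.000
te_Task 8 = (4 + 4·5 + 18)/6 = 42/6 = 7; σ²_Task 8 = ((18−4)/6)² = 5.444
te_Task 9 = (10 + 4·12 + 14)/6 = 72/6 = 12; σ²_Task 9 = ((14−10)/6)² = 0.444

Forward pass:
ES_Task 1 = 0; EF_Task 1 = 9
ES_Task 2 = 0; EF_Task 2 = 5
ES_Task 3 = 0; EF_Task 3 = 3
ES_Task 4 = 0; EF_Task 4 = 14
ES_Task 5 = 5; EF_Task 5 = 5+10 = 15
ES_Task 6 = max(EF_Task 1=9, EF_Task 3=3) = 9; EF_Task 6 = 9+3 = 12
ES_Task 7 = 9; EF_Task 7 = 9+14 = 23
ES_Task 8 = max(EF_Task 5=15, EF_Task 7=23) = 23; EF_Task 8 = 23+7 = 30
ES_Task 9 = max(EF_Task 3=3, EF_Task 4=14, EF_Task 6=12, EF_Task 8=30) = 30; EF_Task 9 = 30+12 = 42
Expected project duration μ = 42 days. Critical path: Task 1 → Task 7 → Task 8 → Task 9.

Variance along critical path = 0.444 + 1.000 + 5.444 + 0.444 = 7.333; σ = 2.708 days.
D = μ + z·σ = 42 + 2.326·2.708 = 48.3 days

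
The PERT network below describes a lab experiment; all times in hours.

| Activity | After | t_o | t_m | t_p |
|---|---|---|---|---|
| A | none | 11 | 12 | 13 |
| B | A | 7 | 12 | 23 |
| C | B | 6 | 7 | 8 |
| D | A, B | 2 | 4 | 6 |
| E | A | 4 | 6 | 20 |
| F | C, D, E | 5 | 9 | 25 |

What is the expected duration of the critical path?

43 hours

te_A = (11 + 4·12 + 13)/6 = 72/6 = 12
te_B = (7 + 4·12 + 23)/6 = 78/6 = 13
te_C = (6 + 4·7 + 8)/6 = 42/6 = 7
te_D = (2 + 4·4 + 6)/6 = 24/6 = 4
te_E = (4 + 4·6 + 20)/6 = 48/6 = 8
te_F = (5 + 4·9 + 25)/6 = 66/6 = 11

Forward pass:
ES_A = 0; EF_A = 12
ES_B = 12; EF_B = 12+13 = 25
ES_C = 25; EF_C = 25+7 = 32
ES_D = max(EF_A=12, EF_B=25) = 25; EF_D = 25+4 = 29
ES_E = 12; EF_E = 12+8 = 20
ES_F = max(EF_C=32, EF_D=29, EF_E=20) = 32; EF_F = 32+11 = 43
Expected project duration μ = 43 hours. Critical path: A → B → C → F.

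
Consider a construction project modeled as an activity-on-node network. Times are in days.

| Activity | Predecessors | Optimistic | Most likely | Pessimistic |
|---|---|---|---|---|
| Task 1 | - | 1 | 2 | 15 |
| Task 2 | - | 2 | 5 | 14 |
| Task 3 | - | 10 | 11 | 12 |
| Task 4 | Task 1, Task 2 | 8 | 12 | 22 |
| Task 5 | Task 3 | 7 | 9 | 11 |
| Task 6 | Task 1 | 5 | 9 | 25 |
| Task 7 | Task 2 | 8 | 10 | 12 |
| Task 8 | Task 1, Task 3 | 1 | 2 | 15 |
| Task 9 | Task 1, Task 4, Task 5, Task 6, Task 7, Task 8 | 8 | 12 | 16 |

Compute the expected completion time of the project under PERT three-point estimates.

32 days

te_Task 1 = (1 + 4·2 + 15)/6 = 24/6 = 4
te_Task 2 = (2 + 4·5 + 14)/6 = 36/6 = 6
te_Task 3 = (10 + 4·11 + 12)/6 = 66/6 = 11
te_Task 4 = (8 + 4·12 + 22)/6 = 78/6 = 13
te_Task 5 = (7 + 4·9 + 11)/6 = 54/6 = 9
te_Task 6 = (5 + 4·9 + 25)/6 = 66/6 = 11
te_Task 7 = (8 + 4·10 + 12)/6 = 60/6 = 10
te_Task 8 = (1 + 4·2 + 15)/6 = 24/6 = 4
te_Task 9 = (8 + 4·12 + 16)/6 = 72/6 = 12

Forward pass:
ES_Task 1 = 0; EF_Task 1 = 4
ES_Task 2 = 0; EF_Task 2 = 6
ES_Task 3 = 0; EF_Task 3 = 11
ES_Task 4 = max(EF_Task 1=4, EF_Task 2=6) = 6; EF_Task 4 = 6+13 = 19
ES_Task 5 = 11; EF_Task 5 = 11+9 = 20
ES_Task 6 = 4; EF_Task 6 = 4+11 = 15
ES_Task 7 = 6; EF_Task 7 = 6+10 = 16
ES_Task 8 = max(EF_Task 1=4, EF_Task 3=11) = 11; EF_Task 8 = 11+4 = 15
ES_Task 9 = max(EF_Task 1=4, EF_Task 4=19, EF_Task 5=20, EF_Task 6=15, EF_Task 7=16, EF_Task 8=15) = 20; EF_Task 9 = 20+12 = 32
Expected project duration μ = 32 days. Critical path: Task 3 → Task 5 → Task 9.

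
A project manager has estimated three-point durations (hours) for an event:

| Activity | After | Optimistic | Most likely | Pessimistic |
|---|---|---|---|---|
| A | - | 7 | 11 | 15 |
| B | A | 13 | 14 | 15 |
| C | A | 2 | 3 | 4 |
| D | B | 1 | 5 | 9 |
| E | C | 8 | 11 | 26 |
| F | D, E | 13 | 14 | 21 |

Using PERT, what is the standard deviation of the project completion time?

2.33 hours

te_A = (7 + 4·11 + 15)/6 = 66/6 = 11; σ²_A = ((15−7)/6)² = 1.778
te_B = (13 + 4·14 + 15)/6 = 84/6 = 14; σ²_B = ((15−13)/6)² = 0.111
te_C = (2 + 4·3 + 4)/6 = 18/6 = 3; σ²_C = ((4−2)/6)² = 0.111
te_D = (1 + 4·5 + 9)/6 = 30/6 = 5; σ²_D = ((9−1)/6)² = 1.778
te_E = (8 + 4·11 + 26)/6 = 78/6 = 13; σ²_E = ((26−8)/6)² = 9.000
te_F = (13 + 4·14 + 21)/6 = 90/6 = 15; σ²_F = ((21−13)/6)² = 1.778

Forward pass:
ES_A = 0; EF_A = 11
ES_B = 11; EF_B = 11+14 = 25
ES_C = 11; EF_C = 11+3 = 14
ES_D = 25; EF_D = 25+5 = 30
ES_E = 14; EF_E = 14+13 = 27
ES_F = max(EF_D=30, EF_E=27) = 30; EF_F = 30+15 = 45
Expected project duration μ = 45 hours. Critical path: A → B → D → F.

Variance along critical path = 1.778 + 0.111 + 1.778 + 1.778 = 5.444
σ = √5.444 = 2.333 hours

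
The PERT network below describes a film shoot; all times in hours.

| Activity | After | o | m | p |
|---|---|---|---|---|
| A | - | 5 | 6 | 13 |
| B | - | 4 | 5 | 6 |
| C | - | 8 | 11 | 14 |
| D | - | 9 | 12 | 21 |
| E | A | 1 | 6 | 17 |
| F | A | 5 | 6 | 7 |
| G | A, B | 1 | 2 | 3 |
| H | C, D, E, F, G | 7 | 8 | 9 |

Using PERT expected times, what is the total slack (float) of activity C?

3 hours

te_A = (5 + 4·6 + 13)/6 = 42/6 = 7
te_B = (4 + 4·5 + 6)/6 = 30/6 = 5
te_C = (8 + 4·11 + 14)/6 = 66/6 = 11
te_D = (9 + 4·12 + 21)/6 = 78/6 = 13
te_E = (1 + 4·6 + 17)/6 = 42/6 = 7
te_F = (5 + 4·6 + 7)/6 = 36/6 = 6
te_G = (1 + 4·2 + 3)/6 = 12/6 = 2
te_H = (7 + 4·8 + 9)/6 = 48/6 = 8

Forward pass:
ES_A = 0; EF_A = 7
ES_B = 0; EF_B = 5
ES_C = 0; EF_C = 11
ES_D = 0; EF_D = 13
ES_E = 7; EF_E = 7+7 = 14
ES_F = 7; EF_F = 7+6 = 13
ES_G = max(EF_A=7, EF_B=5) = 7; EF_G = 7+2 = 9
ES_H = max(EF_C=11, EF_D=13, EF_E=14, EF_F=13, EF_G=9) = 14; EF_H = 14+8 = 22
Expected project duration μ = 22 hours. Critical path: A → E → H.

Backward pass:
LF_H = 22; LS_H = 22−8 = 14
LF_G = LS_H = 14; LS_G = 14−2 = 12
LF_F = LS_H = 14; LS_F = 14−6 = 8
LF_E = LS_H = 14; LS_E = 14−7 = 7
LF_D = LS_H = 14; LS_D = 14−13 = 1
LF_C = LS_H = 14; LS_C = 14−11 = 3
LF_B = LS_G = 12; LS_B = 12−5 = 7
LF_A = min(LS_E=7, LS_F=8, LS_G=12) = 7; LS_A = 7−7 = 0
Slack_C = LS_C − ES_C = 3 − 0 = 3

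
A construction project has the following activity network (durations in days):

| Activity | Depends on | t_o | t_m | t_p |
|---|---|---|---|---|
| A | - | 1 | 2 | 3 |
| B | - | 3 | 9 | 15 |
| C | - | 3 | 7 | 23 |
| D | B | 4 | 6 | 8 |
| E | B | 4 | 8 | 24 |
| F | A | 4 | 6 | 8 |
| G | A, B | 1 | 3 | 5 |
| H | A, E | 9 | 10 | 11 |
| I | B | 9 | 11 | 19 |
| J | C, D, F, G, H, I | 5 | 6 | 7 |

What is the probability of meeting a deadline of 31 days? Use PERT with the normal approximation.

0.154

te_A = (1 + 4·2 + 3)/6 = 12/6 = 2; σ²_A = ((3−1)/6)² = 0.111
te_B = (3 + 4·9 + 15)/6 = 54/6 = 9; σ²_B = ((15−3)/6)² = 4.000
te_C = (3 + 4·7 + 23)/6 = 54/6 = 9; σ²_C = ((23−3)/6)² = 11.111
te_D = (4 + 4·6 + 8)/6 = 36/6 = 6; σ²_D = ((8−4)/6)² = 0.444
te_E = (4 + 4·8 + 24)/6 = 60/6 = 10; σ²_E = ((24−4)/6)² = 11.111
te_F = (4 + 4·6 + 8)/6 = 36/6 = 6; σ²_F = ((8−4)/6)² = 0.444
te_G = (1 + 4·3 + 5)/6 = 18/6 = 3; σ²_G = ((5−1)/6)² = 0.444
te_H = (9 + 4·10 + 11)/6 = 60/6 = 10; σ²_H = ((11−9)/6)² = 0.111
te_I = (9 + 4·11 + 19)/6 = 72/6 = 12; σ²_I = ((19−9)/6)² = 2.778
te_J = (5 + 4·6 + 7)/6 = 36/6 = 6; σ²_J = ((7−5)/6)² = 0.111

Forward pass:
ES_A = 0; EF_A = 2
ES_B = 0; EF_B = 9
ES_C = 0; EF_C = 9
ES_D = 9; EF_D = 9+6 = 15
ES_E = 9; EF_E = 9+10 = 19
ES_F = 2; EF_F = 2+6 = 8
ES_G = max(EF_A=2, EF_B=9) = 9; EF_G = 9+3 = 12
ES_H = max(EF_A=2, EF_E=19) = 19; EF_H = 19+10 = 29
ES_I = 9; EF_I = 9+12 = 21
ES_J = max(EF_C=9, EF_D=15, EF_F=8, EF_G=12, EF_H=29, EF_I=21) = 29; EF_J = 29+6 = 35
Expected project duration μ = 35 days. Critical path: B → E → H → J.

Variance along critical path = 4.000 + 11.111 + 0.111 + 0.111 = 15.333; σ = √15.333 = 3.916 days.
Z = (31 − 35) / 3.916 = -1.022
P(T ≤ 31) = Φ(-1.022) ≈ 0.154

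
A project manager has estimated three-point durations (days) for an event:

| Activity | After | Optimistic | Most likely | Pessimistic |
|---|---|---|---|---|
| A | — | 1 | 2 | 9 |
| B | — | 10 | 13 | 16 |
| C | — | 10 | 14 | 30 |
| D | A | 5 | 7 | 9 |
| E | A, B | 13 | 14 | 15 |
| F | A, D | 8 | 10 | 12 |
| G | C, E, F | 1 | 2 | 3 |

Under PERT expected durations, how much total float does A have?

te_A = (1 + 4·2 + 9)/6 = 18/6 = 3
te_B = (10 + 4·13 + 16)/6 = 78/6 = 13
te_C = (10 + 4·14 + 30)/6 = 96/6 = 16
te_D = (5 + 4·7 + 9)/6 = 42/6 = 7
te_E = (13 + 4·14 + 15)/6 = 84/6 = 14
te_F = (8 + 4·10 + 12)/6 = 60/6 = 10
te_G = (1 + 4·2 + 3)/6 = 12/6 = 2

Forward pass:
ES_A = 0; EF_A = 3
ES_B = 0; EF_B = 13
ES_C = 0; EF_C = 16
ES_D = 3; EF_D = 3+7 = 10
ES_E = max(EF_A=3, EF_B=13) = 13; EF_E = 13+14 = 27
ES_F = max(EF_A=3, EF_D=10) = 10; EF_F = 10+10 = 20
ES_G = max(EF_C=16, EF_E=27, EF_F=20) = 27; EF_G = 27+2 = 29
Expected project duration μ = 29 days. Critical path: B → E → G.

Backward pass:
LF_G = 29; LS_G = 29−2 = 27
LF_F = LS_G = 27; LS_F = 27−10 = 17
LF_E = LS_G = 27; LS_E = 27−14 = 13
LF_D = LS_F = 17; LS_D = 17−7 = 10
LF_C = LS_G = 27; LS_C = 27−16 = 11
LF_B = LS_E = 13; LS_B = 13−13 = 0
LF_A = min(LS_D=10, LS_E=13, LS_F=17) = 10; LS_A = 10−3 = 7
Slack_A = LS_A − ES_A = 7 − 0 = 7

7 days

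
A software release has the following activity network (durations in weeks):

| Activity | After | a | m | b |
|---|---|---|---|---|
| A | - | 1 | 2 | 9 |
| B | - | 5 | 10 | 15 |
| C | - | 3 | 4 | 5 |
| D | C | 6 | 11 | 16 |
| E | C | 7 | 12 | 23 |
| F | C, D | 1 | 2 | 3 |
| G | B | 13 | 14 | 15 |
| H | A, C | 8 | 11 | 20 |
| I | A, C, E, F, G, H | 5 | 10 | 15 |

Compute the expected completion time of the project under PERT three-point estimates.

te_A = (1 + 4·2 + 9)/6 = 18/6 = 3
te_B = (5 + 4·10 + 15)/6 = 60/6 = 10
te_C = (3 + 4·4 + 5)/6 = 24/6 = 4
te_D = (6 + 4·11 + 16)/6 = 66/6 = 11
te_E = (7 + 4·12 + 23)/6 = 78/6 = 13
te_F = (1 + 4·2 + 3)/6 = 12/6 = 2
te_G = (13 + 4·14 + 15)/6 = 84/6 = 14
te_H = (8 + 4·11 + 20)/6 = 72/6 = 12
te_I = (5 + 4·10 + 15)/6 = 60/6 = 10

Forward pass:
ES_A = 0; EF_A = 3
ES_B = 0; EF_B = 10
ES_C = 0; EF_C = 4
ES_D = 4; EF_D = 4+11 = 15
ES_E = 4; EF_E = 4+13 = 17
ES_F = max(EF_C=4, EF_D=15) = 15; EF_F = 15+2 = 17
ES_G = 10; EF_G = 10+14 = 24
ES_H = max(EF_A=3, EF_C=4) = 4; EF_H = 4+12 = 16
ES_I = max(EF_A=3, EF_C=4, EF_E=17, EF_F=17, EF_G=24, EF_H=16) = 24; EF_I = 24+10 = 34
Expected project duration μ = 34 weeks. Critical path: B → G → I.

34 weeks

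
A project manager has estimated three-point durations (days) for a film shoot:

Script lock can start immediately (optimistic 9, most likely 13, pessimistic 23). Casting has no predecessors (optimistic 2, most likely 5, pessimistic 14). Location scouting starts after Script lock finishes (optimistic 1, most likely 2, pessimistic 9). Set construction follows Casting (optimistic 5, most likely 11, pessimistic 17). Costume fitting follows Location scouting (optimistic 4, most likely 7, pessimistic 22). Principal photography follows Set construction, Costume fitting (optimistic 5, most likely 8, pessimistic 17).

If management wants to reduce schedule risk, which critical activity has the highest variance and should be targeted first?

te_Script lock = (9 + 4·13 + 23)/6 = 84/6 = 14; σ²_Script lock = ((23−9)/6)² = 5.444
te_Casting = (2 + 4·5 + 14)/6 = 36/6 = 6; σ²_Casting = ((14−2)/6)² = 4.000
te_Location scouting = (1 + 4·2 + 9)/6 = 18/6 = 3; σ²_Location scouting = ((9−1)/6)² = 1.778
te_Set construction = (5 + 4·11 + 17)/6 = 66/6 = 11; σ²_Set construction = ((17−5)/6)² = 4.000
te_Costume fitting = (4 + 4·7 + 22)/6 = 54/6 = 9; σ²_Costume fitting = ((22−4)/6)² = 9.000
te_Principal photography = (5 + 4·8 + 17)/6 = 54/6 = 9; σ²_Principal photography = ((17−5)/6)² = 4.000

Forward pass:
ES_Script lock = 0; EF_Script lock = 14
ES_Casting = 0; EF_Casting = 6
ES_Location scouting = 14; EF_Location scouting = 14+3 = 17
ES_Set construction = 6; EF_Set construction = 6+11 = 17
ES_Costume fitting = 17; EF_Costume fitting = 17+9 = 26
ES_Principal photography = max(EF_Set construction=17, EF_Costume fitting=26) = 26; EF_Principal photography = 26+9 = 35
Expected project duration μ = 35 days. Critical path: Script lock → Location scouting → Costume fitting → Principal photography.

Variances on critical path: σ²_Script lock=5.444, σ²_Location scouting=1.778, σ²_Costume fitting=9.000, σ²_Principal photography=4.000.
Largest is σ²_Costume fitting = 9.000.

Costume fitting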